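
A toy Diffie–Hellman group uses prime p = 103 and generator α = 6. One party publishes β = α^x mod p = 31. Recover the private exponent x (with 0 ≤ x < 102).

Baby-step giant-step with m = ceil(sqrt(102)) = 11.
Baby table (6^j mod 103 for j=0..10):
  0:1  1:6  2:36  3:10  4:60  5:51  6:100  7:85
  8:98  9:73  10:26
Giant step factor: 6^(-11) ≡ 35 (mod 103).
Scan 31·35^i mod 103 for i = 0, 1, …:
  i=0: 31   i=1: 55   i=2: 71   i=3: 13
  i=4: 43   i=5: 63   i=6: 42   i=7: 28
  i=8: 53   i=9: 1
Match at i=9, j=0: x = 9·11 + 0 = 99.

99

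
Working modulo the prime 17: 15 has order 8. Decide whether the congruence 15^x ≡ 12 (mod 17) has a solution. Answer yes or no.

no

⟨15⟩ has order 8; its elements mod 17 are {1, 2, 4, 8, 9, 13, 15, 16}.
12 is not in this set.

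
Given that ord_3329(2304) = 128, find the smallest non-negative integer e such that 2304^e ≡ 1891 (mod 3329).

83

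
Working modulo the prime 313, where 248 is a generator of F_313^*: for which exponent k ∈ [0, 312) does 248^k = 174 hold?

Baby-step giant-step with m = ceil(sqrt(312)) = 18.
Baby table (248^j mod 313 for j=0..17):
  0:1  1:248  2:156  3:189  4:235  5:62  6:39  7:282
  8:137  9:172  10:88  11:227  12:269  13:43  14:22  15:135
  16:302  17:89
Giant step factor: 248^(-18) ≡ 114 (mod 313).
Scan 174·114^i mod 313 for i = 0, 1, …:
  i=0: 174   i=1: 117   i=2: 192   i=3: 291
  i=4: 309   i=5: 170   i=6: 287   i=7: 166
  i=8: 144   i=9: 140   i=10: 310   i=11: 284
  i=12: 137
Match at i=12, j=8: k = 12·18 + 8 = 224.

224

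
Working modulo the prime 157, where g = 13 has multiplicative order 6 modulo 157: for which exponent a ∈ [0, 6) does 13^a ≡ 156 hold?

Successive powers of 13 modulo 157:
  13^0=1  13^1=13  13^2=12  13^3=156
So 13^3 ≡ 156 (mod 157), giving a = 3.

3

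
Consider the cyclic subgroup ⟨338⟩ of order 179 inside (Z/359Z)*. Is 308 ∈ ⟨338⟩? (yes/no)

no

308 ∈ ⟨338⟩ iff 308^179 ≡ 1 (mod 359), since |⟨338⟩| = 179.
308^179 mod 359 = 358.
Since 358 ≠ 1, 308 does not lie in the subgroup.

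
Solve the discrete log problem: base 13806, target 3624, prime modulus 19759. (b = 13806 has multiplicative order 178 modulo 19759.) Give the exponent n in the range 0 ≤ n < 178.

Baby-step giant-step with m = ceil(sqrt(178)) = 14.
Baby table (13806^j mod 19759 for j=0..13):
  0:1  1:13806  2:10322  3:3624  4:3156  5:3141  6:13400  7:16642
  8:1800  9:13737  10:6140  11:2730  12:9967  13:2726
Giant step factor: 13806^(-14) ≡ 18492 (mod 19759).
Scan 3624·18492^i mod 19759 for i = 0, 1, …:
  i=0: 3624
Match at i=0, j=3: n = 0·14 + 3 = 3.

3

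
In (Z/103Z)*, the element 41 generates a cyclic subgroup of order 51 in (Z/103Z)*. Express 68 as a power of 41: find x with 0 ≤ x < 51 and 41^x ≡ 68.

46

Baby-step giant-step with m = ceil(sqrt(51)) = 8.
Baby table (41^j mod 103 for j=0..7):
  0:1  1:41  2:33  3:14  4:59  5:50  6:93  7:2
Giant step factor: 41^(-8) ≡ 49 (mod 103).
Scan 68·49^i mod 103 for i = 0, 1, …:
  i=0: 68   i=1: 36   i=2: 13   i=3: 19
  i=4: 4   i=5: 93
Match at i=5, j=6: x = 5·8 + 6 = 46.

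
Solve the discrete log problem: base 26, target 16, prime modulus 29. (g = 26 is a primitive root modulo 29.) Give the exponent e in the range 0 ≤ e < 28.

Successive powers of 26 modulo 29:
  26^0=1  26^1=26  26^2=9  26^3=2  26^4=23  26^5=18
  26^6=4  26^7=17  26^8=7  26^9=8  26^10=5  26^11=14
  26^12=16
So 26^12 ≡ 16 (mod 29), giving e = 12.

12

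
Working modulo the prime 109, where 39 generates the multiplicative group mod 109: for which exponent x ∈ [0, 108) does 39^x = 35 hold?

40

Baby-step giant-step with m = ceil(sqrt(108)) = 11.
Baby table (39^j mod 109 for j=0..10):
  0:1  1:39  2:104  3:23  4:25  5:103  6:93  7:30
  8:80  9:68  10:36
Giant step factor: 39^(-11) ≡ 67 (mod 109).
Scan 35·67^i mod 109 for i = 0, 1, …:
  i=0: 35   i=1: 56   i=2: 46   i=3: 30
Match at i=3, j=7: x = 3·11 + 7 = 40.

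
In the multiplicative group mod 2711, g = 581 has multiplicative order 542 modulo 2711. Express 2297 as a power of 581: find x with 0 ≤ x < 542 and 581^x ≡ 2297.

Baby-step giant-step with m = ceil(sqrt(542)) = 24.
Baby table (581^j mod 2711 for j=0..23):
  0:1  1:581  2:1397  3:1068  4:2400  5:946  6:2004  7:1305
  8:1836  9:1293  10:286  11:795  12:1025  13:1816  14:517  15:2167
  16:1123  17:1823  18:1873  19:1102  20:466  21:2357  22:362  23:1575
Giant step factor: 581^(-24) ≡ 1723 (mod 2711).
Scan 2297·1723^i mod 2711 for i = 0, 1, …:
  i=0: 2297   i=1: 2382   i=2: 2443   i=3: 1817
  i=4: 2197   i=5: 875   i=6: 309   i=7: 1051
  i=8: 2636   i=9: 903     …   i=15: 1153
  i=16: 2167
Match at i=16, j=15: x = 16·24 + 15 = 399.

399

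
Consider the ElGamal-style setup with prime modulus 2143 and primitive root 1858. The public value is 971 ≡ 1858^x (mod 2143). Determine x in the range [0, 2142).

1786

Baby-step giant-step with m = ceil(sqrt(2142)) = 47.
Baby table (1858^j mod 2143 for j=0..46):
  0:1  1:1858  2:1934  3:1704  4:821  5:1745  6:1994  7:1748
  8:1139  9:1121  10:1965  11:1441  12:771  13:994  14:1729  15:125
  16:806  17:1734  18:843  19:1904  20:1682  21:662  22:2057  23:937
  24:830  25:1323  26:113  27:2083  28:2099  29:1825  30:624  31:29
  32:307  33:368  34:127  35:236  36:1316  37:2108  38:1403  39:886
  40:364  41:1267  42:1072  43:929  44:967  45:852  46:1482
Giant step factor: 1858^(-47) ≡ 2003 (mod 2143).
Scan 971·2003^i mod 2143 for i = 0, 1, …:
  i=0: 971   i=1: 1212   i=2: 1760   i=3: 45
  i=4: 129   i=5: 1227   i=6: 1803   i=7: 454
  i=8: 730   i=9: 664     …   i=37: 1944
  i=38: 1
Match at i=38, j=0: x = 38·47 + 0 = 1786.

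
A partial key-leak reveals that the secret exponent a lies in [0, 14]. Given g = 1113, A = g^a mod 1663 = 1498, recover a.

3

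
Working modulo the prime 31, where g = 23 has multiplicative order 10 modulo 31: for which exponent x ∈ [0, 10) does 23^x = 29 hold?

Successive powers of 23 modulo 31:
  23^0=1  23^1=23  23^2=2  23^3=15  23^4=4  23^5=30
  23^6=8  23^7=29
So 23^7 ≡ 29 (mod 31), giving x = 7.

7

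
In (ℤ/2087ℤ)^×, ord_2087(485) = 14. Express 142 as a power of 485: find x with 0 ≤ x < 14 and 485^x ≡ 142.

6

Successive powers of 485 modulo 2087:
  485^0=1  485^1=485  485^2=1481  485^3=357  485^4=2011  485^5=706
  485^6=142
So 485^6 ≡ 142 (mod 2087), giving x = 6.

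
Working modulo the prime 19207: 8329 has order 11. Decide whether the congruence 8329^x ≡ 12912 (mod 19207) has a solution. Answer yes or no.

⟨8329⟩ has order 11; its elements mod 19207 are {1, 1616, 3530, 4241, 6142, 8329, 8477, 14660, 14764, 15764, 18511}.
12912 is not in this set.

no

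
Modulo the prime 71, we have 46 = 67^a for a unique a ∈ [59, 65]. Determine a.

63

Compute 67^59 mod 71 = 44, then multiply by 67 repeatedly:
  67^59=44  67^60=37  67^61=65  67^62=24  67^63=46
Found 46 at exponent 63.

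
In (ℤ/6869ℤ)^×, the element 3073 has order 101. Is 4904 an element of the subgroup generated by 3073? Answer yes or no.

yes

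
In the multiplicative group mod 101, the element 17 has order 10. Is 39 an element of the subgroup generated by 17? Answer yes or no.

no

⟨17⟩ has order 10; its elements mod 101 are {1, 6, 14, 17, 36, 65, 84, 87, 95, 100}.
39 is not in this set.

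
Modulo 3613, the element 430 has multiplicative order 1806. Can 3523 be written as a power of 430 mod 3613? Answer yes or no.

3523 ∈ ⟨430⟩ iff 3523^1806 ≡ 1 (mod 3613), since |⟨430⟩| = 1806.
3523^1806 mod 3613 = 1.
Since 1 = 1, 3523 lies in the subgroup.

yes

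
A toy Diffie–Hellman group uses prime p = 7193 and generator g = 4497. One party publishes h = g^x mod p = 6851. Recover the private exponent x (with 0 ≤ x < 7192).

Baby-step giant-step with m = ceil(sqrt(7192)) = 85.
Baby table (4497^j mod 7193 for j=0..84):
  0:1  1:4497  2:3486  3:2995  4:3219  5:3527  6:354  7:2285
  8:4041  9:2859  10:3032  11:4169  12:3035  13:3274  14:6300  15:5066
  16:1571  17:1261  18:2633  19:923  20:370  21:2307  22:2273  23:428
  24:4185  25:3057  26:1506  27:3869  28:6219  29:459  30:6925  31:3228
  32:842  33:2956  34:468  35:4240  36:5830  37:6218  38:3155  39:3439
  40:233  41:4816  42:6622  43:114  44:1955  45:1789  46:3359  47:123
  48:6463  49:4391  50:1542  51:322  52:2241  53:384  54:528  55:726
  56:6393  57:6093  58:2084  59:6462  60:7087  61:5249  62:4520  63:6215
  64:4050  65:174  66:5634  67:2352  68:3234  69:6245  70:2293  71:4052
  72:1975  73:5413  74:1149  75:2479  76:6106  77:3001  78:1429  79:2864
  80:3938  81:20  82:3624  83:4983  84:2356
Giant step factor: 4497^(-85) ≡ 2579 (mod 7193).
Scan 6851·2579^i mod 7193 for i = 0, 1, …:
  i=0: 6851   i=1: 2721   i=2: 4284   i=3: 7181
  i=4: 5017   i=5: 5829   i=6: 6814   i=7: 807
  i=8: 2476   i=9: 5413
Match at i=9, j=73: x = 9·85 + 73 = 838.

838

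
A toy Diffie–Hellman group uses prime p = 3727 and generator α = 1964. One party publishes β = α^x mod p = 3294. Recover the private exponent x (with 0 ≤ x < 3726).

Baby-step giant-step with m = ceil(sqrt(3726)) = 62.
Baby table (1964^j mod 3727 for j=0..61):
  0:1  1:1964  2:3578  3:1797  4:3566  5:591  6:1627  7:1389
  8:3559  9:1751  10:2670  11:3718  12:959  13:1341  14:2462  15:1449
  16:2135  17:265  18:2407  19:1512  20:2876  21:2059  22:81  23:2550
  24:2839  25:204  26:1867  27:3147  28:1342  29:699  30:1300  31:205
  32:104  33:2998  34:3139  35:538  36:1891  37:1832  38:1493  39:2830
  40:1163  41:3208  42:1882  43:2791  44:2834  45:1565  46:2612  47:1616
  48:2147  49:1471  50:619  51:714  52:944  53:1697  54:970  55:583
  56:823  57:2581  58:364  59:3039  60:1669  61:1883
Giant step factor: 1964^(-62) ≡ 2788 (mod 3727).
Scan 3294·2788^i mod 3727 for i = 0, 1, …:
  i=0: 3294   i=1: 344   i=2: 1233   i=3: 1310
  i=4: 3547   i=5: 1305   i=6: 788   i=7: 1741
  i=8: 1354   i=9: 3228     …   i=57: 251
  i=58: 2839
Match at i=58, j=24: x = 58·62 + 24 = 3620.

3620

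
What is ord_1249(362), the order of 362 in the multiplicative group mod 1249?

96

The order of 362 must divide p − 1 = 1248 = 2^5 · 3 · 13.
Divisors: 1, 2, 3, 4, 6, 8, 12, 13, 16, 24, 26, 32, 39, 48, 52, 78, 96, 104, 156, 208, 312, 416, 624, 1248.
Check each in increasing order: 362^1 ≡ 362;  362^2 ≡ 1148;  362^3 ≡ 908;  362^4 ≡ 209;  362^6 ≡ 124;  362^8 ≡ 1215;  362^12 ≡ 388;  362^13 ≡ 568;  362^16 ≡ 1156;  362^24 ≡ 664;  362^26 ≡ 382;  362^32 ≡ 1155;  362^39 ≡ 899;  362^48 ≡ 1248;  362^52 ≡ 1040;  362^78 ≡ 98;  362^96 ≡ 1.
Smallest exponent giving 1 is 96.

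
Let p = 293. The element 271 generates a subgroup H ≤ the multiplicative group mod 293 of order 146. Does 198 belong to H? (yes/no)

yes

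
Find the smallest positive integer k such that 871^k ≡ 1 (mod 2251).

The order of 871 must divide p − 1 = 2250 = 2 · 3^2 · 5^3.
Divisors: 1, 2, 3, 5, 6, 9, 10, 15, 18, 25, 30, 45, 50, 75, 90, 125, 150, 225, 250, 375, 450, 750, 1125, 2250.
Check each in increasing order: 871^1 ≡ 871;  871^2 ≡ 54;  871^3 ≡ 2014;  871^5 ≡ 708;  871^6 ≡ 2145;  871^9 ≡ 361;  871^10 ≡ 1542;  871^15 ≡ 1.
Smallest exponent giving 1 is 15.

15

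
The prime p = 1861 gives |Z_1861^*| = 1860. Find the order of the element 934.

465

The order of 934 must divide p − 1 = 1860 = 2^2 · 3 · 5 · 31.
Divisors: 1, 2, 3, 4, 5, 6, 10, 12, 15, 20, 30, 31, 60, 62, 93, 124, 155, 186, 310, 372, 465, 620, 930, 1860.
Check each in increasing order: 934^1 ≡ 934;  934^2 ≡ 1408;  934^3 ≡ 1206;  934^4 ≡ 499;  934^5 ≡ 816;  934^6 ≡ 995;  934^10 ≡ 1479;  934^12 ≡ 1834;  934^15 ≡ 936;  934^20 ≡ 766;  934^30 ≡ 1426;  934^31 ≡ 1269;  934^60 ≡ 1264;  934^62 ≡ 596;  934^93 ≡ 758;  934^124 ≡ 1626;  934^155 ≡ 1406;  934^186 ≡ 1376;  934^310 ≡ 454;  934^372 ≡ 739;  934^465 ≡ 1.
Smallest exponent giving 1 is 465.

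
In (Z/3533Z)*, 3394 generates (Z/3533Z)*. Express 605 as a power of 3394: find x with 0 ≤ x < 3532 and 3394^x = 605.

Baby-step giant-step with m = ceil(sqrt(3532)) = 60.
Baby table (3394^j mod 3533 for j=0..59):
  0:1  1:3394  2:1656  3:2994  4:728  5:1265  6:815  7:3304
  8:34  9:2340  10:3309  11:2872  12:21  13:614  14:2979  15:2813
  16:1156  17:1834  18:2983  19:2257  20:714  21:3211  22:2362  23:251
  24:441  25:2295  26:2498  27:2545  28:3078  29:3184  30:2582  31:1468
  32:862  33:304  34:140  35:1738  36:2195  37:2266  38:2996  39:450
  40:1044  41:3270  42:1227  43:2564  44:437  45:2851  46:2940  47:1168
  48:166  49:1657  50:2855  51:2384  52:726  53:1543  54:1036  55:849
  56:2111  57:3343  58:1679  59:3330
Giant step factor: 3394^(-60) ≡ 451 (mod 3533).
Scan 605·451^i mod 3533 for i = 0, 1, …:
  i=0: 605   i=1: 814   i=2: 3215   i=3: 1435
  i=4: 646   i=5: 1640   i=6: 1243   i=7: 2379
  i=8: 2430   i=9: 700     …   i=48: 257
  i=49: 2851
Match at i=49, j=45: x = 49·60 + 45 = 2985.

2985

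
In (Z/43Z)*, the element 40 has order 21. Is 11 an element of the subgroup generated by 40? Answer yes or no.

yes

11 ∈ ⟨40⟩ iff 11^21 ≡ 1 (mod 43), since |⟨40⟩| = 21.
11^21 mod 43 = 1.
Since 1 = 1, 11 lies in the subgroup.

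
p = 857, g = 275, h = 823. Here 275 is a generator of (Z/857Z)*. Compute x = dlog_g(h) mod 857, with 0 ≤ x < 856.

Baby-step giant-step with m = ceil(sqrt(856)) = 30.
Baby table (275^j mod 857 for j=0..29):
  0:1  1:275  2:209  3:56  4:831  5:563  6:565  7:258
  8:676  9:788  10:736  11:148  12:421  13:80  14:575  15:437
  16:195  17:491  18:476  19:636  20:72  21:89  22:479  23:604
  24:699  25:257  26:401  27:579  28:680  29:174
Giant step factor: 275^(-30) ≡ 344 (mod 857).
Scan 823·344^i mod 857 for i = 0, 1, …:
  i=0: 823   i=1: 302   i=2: 191   i=3: 572
  i=4: 515   i=5: 618   i=6: 56
Match at i=6, j=3: x = 6·30 + 3 = 183.

183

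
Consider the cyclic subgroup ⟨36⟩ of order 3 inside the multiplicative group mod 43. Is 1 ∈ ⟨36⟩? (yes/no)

yes

⟨36⟩ has order 3; its elements mod 43 are {1, 6, 36}.
1 is in this set.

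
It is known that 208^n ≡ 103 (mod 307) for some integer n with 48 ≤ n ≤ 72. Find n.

48

Compute 208^48 mod 307 = 103, then multiply by 208 repeatedly:
  208^48=103
Found 103 at exponent 48.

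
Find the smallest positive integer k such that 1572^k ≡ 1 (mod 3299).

The order of 1572 must divide p − 1 = 3298 = 2 · 17 · 97.
Divisors: 1, 2, 17, 34, 97, 194, 1649, 3298.
Check each in increasing order: 1572^1 ≡ 1572;  1572^2 ≡ 233;  1572^17 ≡ 2281;  1572^34 ≡ 438;  1572^97 ≡ 3179;  1572^194 ≡ 1204;  1572^1649 ≡ 1.
Smallest exponent giving 1 is 1649.

1649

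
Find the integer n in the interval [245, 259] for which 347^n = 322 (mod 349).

Compute 347^245 mod 349 = 112, then multiply by 347 repeatedly:
  347^245=112  347^246=125  347^247=99  347^248=151  347^249=47
  347^250=255  347^251=188  347^252=322
Found 322 at exponent 252.

252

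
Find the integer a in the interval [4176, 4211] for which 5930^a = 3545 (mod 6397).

Compute 5930^4176 mod 6397 = 3964, then multiply by 5930 repeatedly:
  5930^4176=3964  5930^4177=3942  5930^4178=1422  5930^4179=1214  5930^4180=2395
  5930^4181=1010  5930^4182=1708  5930^4183=1989  5930^4184=5099  5930^4185=4848
  5930^4186=522  5930^4187=5709  5930^4188=1446  5930^4189=2800  5930^4190=3785
  5930^4191=4374  5930^4192=4382  5930^4193=646  5930^4194=5374  5930^4195=4363
  5930^4196=3122  5930^4197=542  5930^4198=2766  5930^4199=472  5930^4200=3471
  5930^4201=3881  5930^4202=4321  5930^4203=3545
Found 3545 at exponent 4203.

4203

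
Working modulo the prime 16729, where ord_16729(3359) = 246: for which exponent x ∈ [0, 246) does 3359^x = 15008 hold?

10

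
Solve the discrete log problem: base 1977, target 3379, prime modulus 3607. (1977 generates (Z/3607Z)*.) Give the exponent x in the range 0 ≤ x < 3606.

25

Baby-step giant-step with m = ceil(sqrt(3606)) = 61.
Baby table (1977^j mod 3607 for j=0..60):
  0:1  1:1977  2:2148  3:1157  4:551  5:13  6:452  7:2675
  8:613  9:3556  10:169  11:2269  12:2312  13:755  14:2944  15:2197
  16:641  17:1200  18:2601  19:2202  20:3312  21:1119  22:1172  23:1350
  24:3377  25:3379  26:119  27:808  28:3122  29:617  30:643  31:1547
  32:3290  33:909  34:807  35:1145  36:2076  37:3093  38:996  39:3277
  40:457  41:1739  42:532  43:2127  44:2924  45:2334  46:965  47:3309
  48:2402  49:1942  50:1486  51:1724  52:3340  53:2370  54:3604  55:1283
  56:770  57:136  58:1954  59:3568  60:2251
Giant step factor: 1977^(-61) ≡ 1570 (mod 3607).
Scan 3379·1570^i mod 3607 for i = 0, 1, …:
  i=0: 3379
Match at i=0, j=25: x = 0·61 + 25 = 25.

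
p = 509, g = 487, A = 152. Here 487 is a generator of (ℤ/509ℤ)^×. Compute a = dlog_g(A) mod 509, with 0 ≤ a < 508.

Baby-step giant-step with m = ceil(sqrt(508)) = 23.
Baby table (487^j mod 509 for j=0..22):
  0:1  1:487  2:484  3:41  4:116  5:502  6:154  7:175
  8:222  9:206  10:49  11:449  12:302  13:482  14:85  15:166
  16:420  17:431  18:189  19:423  20:365  21:114  22:37
Giant step factor: 487^(-23) ≡ 257 (mod 509).
Scan 152·257^i mod 509 for i = 0, 1, …:
  i=0: 152   i=1: 380   i=2: 441   i=3: 339
  i=4: 84   i=5: 210   i=6: 16   i=7: 40
  i=8: 100   i=9: 250   i=10: 116
Match at i=10, j=4: a = 10·23 + 4 = 234.

234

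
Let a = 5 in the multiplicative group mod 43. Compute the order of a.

42

The order of 5 must divide p − 1 = 42 = 2 · 3 · 7.
Divisors: 1, 2, 3, 6, 7, 14, 21, 42.
Check each in increasing order: 5^1 ≡ 5;  5^2 ≡ 25;  5^3 ≡ 39;  5^6 ≡ 16;  5^7 ≡ 37;  5^14 ≡ 36;  5^21 ≡ 42;  5^42 ≡ 1.
Smallest exponent giving 1 is 42.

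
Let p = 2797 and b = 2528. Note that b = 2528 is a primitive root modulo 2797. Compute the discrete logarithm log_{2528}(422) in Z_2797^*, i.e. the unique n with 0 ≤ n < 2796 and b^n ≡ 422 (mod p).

Baby-step giant-step with m = ceil(sqrt(2796)) = 53.
Baby table (2528^j mod 2797 for j=0..52):
  0:1  1:2528  2:2436  3:2011  4:1659  5:1249  6:2456  7:2225
  8:33  9:2311  10:2072  11:2032  12:1604  13:2059  14:2732  15:703
  16:1089  17:744  18:1248  19:2725  20:2586  21:819  22:652  23:823
  24:2373  25:2176  26:2026  27:421  28:1428  29:1854  30:1937  31:1986
  32:2790  33:1883  34:2527  35:2705  36:2372  37:2445  38:2387  39:1207
  40:2566  41:605  42:2278  43:2558  44:2757  45:2369  46:455  47:673
  48:768  49:386  50:2452  51:504  52:1477
Giant step factor: 2528^(-53) ≡ 1811 (mod 2797).
Scan 422·1811^i mod 2797 for i = 0, 1, …:
  i=0: 422   i=1: 661   i=2: 2752   i=3: 2415
  i=4: 1854
Match at i=4, j=29: n = 4·53 + 29 = 241.

241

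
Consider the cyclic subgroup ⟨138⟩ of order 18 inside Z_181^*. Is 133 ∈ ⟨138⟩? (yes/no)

yes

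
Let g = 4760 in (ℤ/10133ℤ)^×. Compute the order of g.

5066

The order of 4760 must divide p − 1 = 10132 = 2^2 · 17 · 149.
Divisors: 1, 2, 4, 17, 34, 68, 149, 298, 596, 2533, 5066, 10132.
Check each in increasing order: 4760^1 ≡ 4760;  4760^2 ≡ 212;  4760^4 ≡ 4412;  4760^17 ≡ 8758;  4760^34 ≡ 5887;  4760^68 ≡ 1909;  4760^149 ≡ 7596;  4760^298 ≡ 1914;  4760^596 ≡ 5383;  4760^2533 ≡ 10132;  4760^5066 ≡ 1.
Smallest exponent giving 1 is 5066.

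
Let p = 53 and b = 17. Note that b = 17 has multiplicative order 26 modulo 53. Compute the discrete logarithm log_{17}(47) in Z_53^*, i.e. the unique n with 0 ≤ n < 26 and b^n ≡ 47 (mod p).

20

Successive powers of 17 modulo 53:
  17^0=1  17^1=17  17^2=24  17^3=37  17^4=46  17^5=40
  17^6=44  17^7=6  17^8=49  17^9=38  17^10=10  17^11=11
  17^12=28  17^13=52  17^14=36  17^15=29  17^16=16  17^17=7
  17^18=13  17^19=9  17^20=47
So 17^20 ≡ 47 (mod 53), giving n = 20.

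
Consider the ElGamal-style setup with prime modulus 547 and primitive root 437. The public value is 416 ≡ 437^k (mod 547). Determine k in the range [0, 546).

201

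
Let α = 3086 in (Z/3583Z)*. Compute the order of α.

The order of 3086 must divide p − 1 = 3582 = 2 · 3^2 · 199.
Divisors: 1, 2, 3, 6, 9, 18, 199, 398, 597, 1194, 1791, 3582.
Check each in increasing order: 3086^1 ≡ 3086;  3086^2 ≡ 3365;  3086^3 ≡ 856;  3086^6 ≡ 1804;  3086^9 ≡ 3534;  3086^18 ≡ 2401;  3086^199 ≡ 1714;  3086^398 ≡ 3319;  3086^597 ≡ 2545;  3086^1194 ≡ 2544;  3086^1791 ≡ 3582;  3086^3582 ≡ 1.
Smallest exponent giving 1 is 3582.

3582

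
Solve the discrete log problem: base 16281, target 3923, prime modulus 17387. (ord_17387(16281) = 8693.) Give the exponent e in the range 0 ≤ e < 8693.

7278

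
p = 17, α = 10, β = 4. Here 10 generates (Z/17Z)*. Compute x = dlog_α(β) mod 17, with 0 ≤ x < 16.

Successive powers of 10 modulo 17:
  10^0=1  10^1=10  10^2=15  10^3=14  10^4=4
So 10^4 ≡ 4 (mod 17), giving x = 4.

4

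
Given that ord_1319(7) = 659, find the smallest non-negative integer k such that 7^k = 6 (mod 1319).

626

Baby-step giant-step with m = ceil(sqrt(659)) = 26.
Baby table (7^j mod 1319 for j=0..25):
  0:1  1:7  2:49  3:343  4:1082  5:979  6:258  7:487
  8:771  9:121  10:847  11:653  12:614  13:341  14:1068  15:881
  16:891  17:961  18:132  19:924  20:1192  21:430  22:372  23:1285
  24:1081  25:972
Giant step factor: 7^(-26) ≡ 284 (mod 1319).
Scan 6·284^i mod 1319 for i = 0, 1, …:
  i=0: 6   i=1: 385   i=2: 1182   i=3: 662
  i=4: 710   i=5: 1152   i=6: 56   i=7: 76
  i=8: 480   i=9: 463     …   i=23: 1008
  i=24: 49
Match at i=24, j=2: k = 24·26 + 2 = 626.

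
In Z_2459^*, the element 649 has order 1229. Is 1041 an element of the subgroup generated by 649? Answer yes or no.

1041 ∈ ⟨649⟩ iff 1041^1229 ≡ 1 (mod 2459), since |⟨649⟩| = 1229.
1041^1229 mod 2459 = 2458.
Since 2458 ≠ 1, 1041 does not lie in the subgroup.

no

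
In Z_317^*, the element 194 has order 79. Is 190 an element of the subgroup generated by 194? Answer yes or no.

no

190 ∈ ⟨194⟩ iff 190^79 ≡ 1 (mod 317), since |⟨194⟩| = 79.
190^79 mod 317 = 114.
Since 114 ≠ 1, 190 does not lie in the subgroup.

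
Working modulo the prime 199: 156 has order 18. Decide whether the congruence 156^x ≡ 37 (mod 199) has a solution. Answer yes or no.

yes

37 ∈ ⟨156⟩ iff 37^18 ≡ 1 (mod 199), since |⟨156⟩| = 18.
37^18 mod 199 = 1.
Since 1 = 1, 37 lies in the subgroup.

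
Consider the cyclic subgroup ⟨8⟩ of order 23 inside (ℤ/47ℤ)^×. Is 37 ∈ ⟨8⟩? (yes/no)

yes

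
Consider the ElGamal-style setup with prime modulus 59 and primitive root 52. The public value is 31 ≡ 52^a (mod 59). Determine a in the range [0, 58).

Baby-step giant-step with m = ceil(sqrt(58)) = 8.
Baby table (52^j mod 59 for j=0..7):
  0:1  1:52  2:49  3:11  4:41  5:8  6:3  7:38
Giant step factor: 52^(-8) ≡ 57 (mod 59).
Scan 31·57^i mod 59 for i = 0, 1, …:
  i=0: 31   i=1: 56   i=2: 6   i=3: 47
  i=4: 24   i=5: 11
Match at i=5, j=3: a = 5·8 + 3 = 43.

43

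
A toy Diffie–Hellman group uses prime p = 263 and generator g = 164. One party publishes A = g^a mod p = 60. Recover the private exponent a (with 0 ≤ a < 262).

Baby-step giant-step with m = ceil(sqrt(262)) = 17.
Baby table (164^j mod 263 for j=0..16):
  0:1  1:164  2:70  3:171  4:166  5:135  6:48  7:245
  8:204  9:55  10:78  11:168  12:200  13:188  14:61  15:10
  16:62
Giant step factor: 164^(-17) ≡ 65 (mod 263).
Scan 60·65^i mod 263 for i = 0, 1, …:
  i=0: 60   i=1: 218   i=2: 231   i=3: 24
  i=4: 245
Match at i=4, j=7: a = 4·17 + 7 = 75.

75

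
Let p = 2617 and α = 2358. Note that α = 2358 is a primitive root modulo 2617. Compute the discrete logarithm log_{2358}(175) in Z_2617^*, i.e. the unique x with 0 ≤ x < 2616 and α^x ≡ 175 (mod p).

161

Baby-step giant-step with m = ceil(sqrt(2616)) = 52.
Baby table (2358^j mod 2617 for j=0..51):
  0:1  1:2358  2:1656  3:284  4:2337  5:1861  6:2146  7:1607
  8:2507  9:2320  10:1030  11:164  12:2013  13:2033  14:2087  15:1186
  16:1632  17:1266  18:1848  19:279  20:1015  21:1432  22:726  23:390
  24:1053  25:2058  26:846  27:714  28:881  29:2117  30:1267  31:1589
  32:1935  33:1299  34:1152  35:2587  36:2536  37:43  38:1948  39:549
  40:1744  41:1045  42:1513  43:683  44:1059  45:504  46:314  47:2418
  48:1818  49:198  50:1058  51:763
Giant step factor: 2358^(-52) ≡ 1328 (mod 2617).
Scan 175·1328^i mod 2617 for i = 0, 1, …:
  i=0: 175   i=1: 2104   i=2: 1773   i=3: 1861
Match at i=3, j=5: x = 3·52 + 5 = 161.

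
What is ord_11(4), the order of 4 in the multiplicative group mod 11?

5

The order of 4 must divide p − 1 = 10 = 2 · 5.
Divisors: 1, 2, 5, 10.
Check each in increasing order: 4^1 ≡ 4;  4^2 ≡ 5;  4^5 ≡ 1.
Smallest exponent giving 1 is 5.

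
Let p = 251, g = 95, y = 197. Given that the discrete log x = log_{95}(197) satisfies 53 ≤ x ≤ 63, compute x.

56

Compute 95^53 mod 251 = 136, then multiply by 95 repeatedly:
  95^53=136  95^54=119  95^55=10  95^56=197
Found 197 at exponent 56.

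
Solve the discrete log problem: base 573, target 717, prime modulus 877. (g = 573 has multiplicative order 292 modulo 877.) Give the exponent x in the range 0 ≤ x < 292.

176

Baby-step giant-step with m = ceil(sqrt(292)) = 18.
Baby table (573^j mod 877 for j=0..17):
  0:1  1:573  2:331  3:231  4:813  5:162  6:741  7:125
  8:588  9:156  10:811  11:770  12:79  13:540  14:716  15:709
  16:206  17:520
Giant step factor: 573^(-18) ≡ 291 (mod 877).
Scan 717·291^i mod 877 for i = 0, 1, …:
  i=0: 717   i=1: 798   i=2: 690   i=3: 834
  i=4: 642   i=5: 21   i=6: 849   i=7: 622
  i=8: 340   i=9: 716
Match at i=9, j=14: x = 9·18 + 14 = 176.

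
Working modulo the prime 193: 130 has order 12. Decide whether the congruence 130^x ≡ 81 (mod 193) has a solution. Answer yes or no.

yes

81 ∈ ⟨130⟩ iff 81^12 ≡ 1 (mod 193), since |⟨130⟩| = 12.
81^12 mod 193 = 1.
Since 1 = 1, 81 lies in the subgroup.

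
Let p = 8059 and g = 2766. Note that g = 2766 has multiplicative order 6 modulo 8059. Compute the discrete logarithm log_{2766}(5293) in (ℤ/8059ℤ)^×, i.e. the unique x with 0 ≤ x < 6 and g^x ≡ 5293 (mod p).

Successive powers of 2766 modulo 8059:
  2766^0=1  2766^1=2766  2766^2=2765  2766^3=8058  2766^4=5293
So 2766^4 ≡ 5293 (mod 8059), giving x = 4.

4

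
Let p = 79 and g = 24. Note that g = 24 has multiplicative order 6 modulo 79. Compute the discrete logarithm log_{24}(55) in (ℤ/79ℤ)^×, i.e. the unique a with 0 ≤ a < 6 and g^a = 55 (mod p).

Successive powers of 24 modulo 79:
  24^0=1  24^1=24  24^2=23  24^3=78  24^4=55
So 24^4 ≡ 55 (mod 79), giving a = 4.

4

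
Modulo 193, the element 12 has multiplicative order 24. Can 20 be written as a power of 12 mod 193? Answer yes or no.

no

20 ∈ ⟨12⟩ iff 20^24 ≡ 1 (mod 193), since |⟨12⟩| = 24.
20^24 mod 193 = 150.
Since 150 ≠ 1, 20 does not lie in the subgroup.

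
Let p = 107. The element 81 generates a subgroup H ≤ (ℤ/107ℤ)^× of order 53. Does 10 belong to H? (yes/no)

yes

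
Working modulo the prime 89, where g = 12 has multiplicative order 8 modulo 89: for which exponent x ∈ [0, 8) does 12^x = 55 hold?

Successive powers of 12 modulo 89:
  12^0=1  12^1=12  12^2=55
So 12^2 ≡ 55 (mod 89), giving x = 2.

2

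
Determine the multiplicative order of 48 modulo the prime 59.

29

The order of 48 must divide p − 1 = 58 = 2 · 29.
Divisors: 1, 2, 29, 58.
Check each in increasing order: 48^1 ≡ 48;  48^2 ≡ 3;  48^29 ≡ 1.
Smallest exponent giving 1 is 29.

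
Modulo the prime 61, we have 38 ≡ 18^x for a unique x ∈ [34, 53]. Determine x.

39

Compute 18^34 mod 61 = 5, then multiply by 18 repeatedly:
  18^34=5  18^35=29  18^36=34  18^37=2  18^38=36
  18^39=38
Found 38 at exponent 39.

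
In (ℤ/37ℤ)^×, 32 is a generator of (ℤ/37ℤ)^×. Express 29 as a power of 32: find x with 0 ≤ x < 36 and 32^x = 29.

33

Successive powers of 32 modulo 37:
  32^0=1  32^1=32  32^2=25  32^3=23  32^4=33  32^5=20
  32^6=11  32^7=19  32^8=16  32^9=31  32^10=30  32^11=35
  32^12=10  32^13=24  32^14=28  32^15=8  32^16=34  32^17=15
  32^18=36  32^19=5  32^20=12  32^21=14  32^22=4  32^23=17
  32^24=26  32^25=18  32^26=21  32^27=6  32^28=7  32^29=2
  32^30=27  32^31=13  32^32=9  32^33=29
So 32^33 ≡ 29 (mod 37), giving x = 33.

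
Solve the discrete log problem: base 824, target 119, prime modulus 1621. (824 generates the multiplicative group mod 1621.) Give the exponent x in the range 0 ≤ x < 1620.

77

Baby-step giant-step with m = ceil(sqrt(1620)) = 41.
Baby table (824^j mod 1621 for j=0..40):
  0:1  1:824  2:1398  3:1042  4:1099  5:1058  6:1315  7:732
  8:156  9:485  10:874  11:452  12:1239  13:1327  14:894  15:722
  16:21  17:1094  18:180  19:809  20:385  21:1145  22:58  23:783
  24:34  25:459  26:523  27:1387  28:83  29:310  30:943  31:573
  32:441  33:280  34:538  35:779  36:1601  37:1351  38:1218  39:233
  40:714
Giant step factor: 824^(-41) ≡ 354 (mod 1621).
Scan 119·354^i mod 1621 for i = 0, 1, …:
  i=0: 119   i=1: 1601
Match at i=1, j=36: x = 1·41 + 36 = 77.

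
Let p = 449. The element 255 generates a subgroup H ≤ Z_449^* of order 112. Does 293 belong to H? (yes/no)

293 ∈ ⟨255⟩ iff 293^112 ≡ 1 (mod 449), since |⟨255⟩| = 112.
293^112 mod 449 = 1.
Since 1 = 1, 293 lies in the subgroup.

yes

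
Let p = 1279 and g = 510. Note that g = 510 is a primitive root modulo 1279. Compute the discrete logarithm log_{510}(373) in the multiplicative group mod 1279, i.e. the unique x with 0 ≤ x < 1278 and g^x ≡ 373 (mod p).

Baby-step giant-step with m = ceil(sqrt(1278)) = 36.
Baby table (510^j mod 1279 for j=0..35):
  0:1  1:510  2:463  3:794  4:776  5:549  6:1168  7:945
  8:1046  9:117  10:836  11:453  12:810  13:1262  14:283  15:1082
  16:571  17:877  18:899  19:608  20:562  21:124  22:569  23:1136
  24:1252  25:299  26:289  27:305  28:791  29:525  30:439  31:65
  32:1175  33:678  34:450  35:559
Giant step factor: 510^(-36) ≡ 1138 (mod 1279).
Scan 373·1138^i mod 1279 for i = 0, 1, …:
  i=0: 373   i=1: 1125   i=2: 1250   i=3: 252
  i=4: 280   i=5: 169   i=6: 472   i=7: 1235
  i=8: 1088   i=9: 72     …   i=15: 386
  i=16: 571
Match at i=16, j=16: x = 16·36 + 16 = 592.

592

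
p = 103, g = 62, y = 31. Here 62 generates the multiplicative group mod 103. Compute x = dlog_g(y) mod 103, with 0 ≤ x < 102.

45

Baby-step giant-step with m = ceil(sqrt(102)) = 11.
Baby table (62^j mod 103 for j=0..10):
  0:1  1:62  2:33  3:89  4:59  5:53  6:93  7:101
  8:82  9:37  10:28
Giant step factor: 62^(-11) ≡ 48 (mod 103).
Scan 31·48^i mod 103 for i = 0, 1, …:
  i=0: 31   i=1: 46   i=2: 45   i=3: 100
  i=4: 62
Match at i=4, j=1: x = 4·11 + 1 = 45.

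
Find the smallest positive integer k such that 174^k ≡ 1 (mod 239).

119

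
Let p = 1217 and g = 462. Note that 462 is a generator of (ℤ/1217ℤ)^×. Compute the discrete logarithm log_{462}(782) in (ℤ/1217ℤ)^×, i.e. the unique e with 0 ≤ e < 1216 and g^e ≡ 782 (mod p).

Baby-step giant-step with m = ceil(sqrt(1216)) = 35.
Baby table (462^j mod 1217 for j=0..34):
  0:1  1:462  2:469  3:52  4:901  5:48  6:270  7:606
  8:62  9:653  10:1087  11:790  12:1097  13:542  14:919  15:1062
  16:193  17:325  18:459  19:300  20:1079  21:745  22:996  23:126
  24:1013  25:678  26:467  27:345  28:1180  29:1161  30:902  31:510
  32:739  33:658  34:963
Giant step factor: 462^(-35) ≡ 125 (mod 1217).
Scan 782·125^i mod 1217 for i = 0, 1, …:
  i=0: 782   i=1: 390   i=2: 70   i=3: 231
  i=4: 884   i=5: 970   i=6: 767   i=7: 949
  i=8: 576   i=9: 197     …   i=31: 471
  i=32: 459
Match at i=32, j=18: e = 32·35 + 18 = 1138.

1138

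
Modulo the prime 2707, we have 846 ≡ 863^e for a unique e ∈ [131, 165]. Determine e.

Compute 863^131 mod 2707 = 1172, then multiply by 863 repeatedly:
  863^131=1172  863^132=1725  863^133=2532  863^134=567  863^135=2061
  863^136=144  863^137=2457  863^138=810  863^139=624  863^140=2526
  863^141=803  863^142=2704  863^143=118  863^144=1675  863^145=2694
  863^146=2316  863^147=942  863^148=846
Found 846 at exponent 148.

148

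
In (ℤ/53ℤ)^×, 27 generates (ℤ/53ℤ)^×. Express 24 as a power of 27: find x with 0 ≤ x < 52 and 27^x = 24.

32

Baby-step giant-step with m = ceil(sqrt(52)) = 8.
Baby table (27^j mod 53 for j=0..7):
  0:1  1:27  2:40  3:20  4:10  5:5  6:29  7:41
Giant step factor: 27^(-8) ≡ 44 (mod 53).
Scan 24·44^i mod 53 for i = 0, 1, …:
  i=0: 24   i=1: 49   i=2: 36   i=3: 47
  i=4: 1
Match at i=4, j=0: x = 4·8 + 0 = 32.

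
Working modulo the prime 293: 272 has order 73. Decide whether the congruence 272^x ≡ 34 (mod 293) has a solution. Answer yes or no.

no

34 ∈ ⟨272⟩ iff 34^73 ≡ 1 (mod 293), since |⟨272⟩| = 73.
34^73 mod 293 = 138.
Since 138 ≠ 1, 34 does not lie in the subgroup.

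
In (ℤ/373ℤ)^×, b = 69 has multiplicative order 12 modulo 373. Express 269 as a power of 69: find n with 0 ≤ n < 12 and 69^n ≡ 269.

3

Successive powers of 69 modulo 373:
  69^0=1  69^1=69  69^2=285  69^3=269
So 69^3 ≡ 269 (mod 373), giving n = 3.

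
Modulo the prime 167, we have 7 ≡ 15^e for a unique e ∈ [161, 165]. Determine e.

162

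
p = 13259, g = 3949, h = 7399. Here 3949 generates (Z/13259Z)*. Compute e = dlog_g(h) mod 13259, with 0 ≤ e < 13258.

Baby-step giant-step with m = ceil(sqrt(13258)) = 116.
Baby table (3949^j mod 13259 for j=0..115):
  0:1  1:3949  2:2017  3:9733  4:11035  5:8141  6:8993  7:5755
  8:569  9:6210  10:7399  11:9074  12:7408  13:4838  14:12302  15:12881
  16:5545  17:6596  18:6928  19:5355  20:12049  21:8209  22:12345  23:10321
  24:12722  25:827  26:4109  27:10684  28:978  29:3753  30:10294  31:12171
  32:12663  33:6498  34:4437  35:6574  36:12863  37:758  38:10067  39:4101
  40:5610  41:11360  42:5443  43:1568  44:79  45:7014  46:235  47:13144
  48:9930  49:6707  50:7720  51:3839  52:5174  53:7  54:1125  55:860
  56:1836  57:10950  58:3951  59:9915  60:508  61:3983  62:3693  63:12016
  64:10482  65:12079  66:7348  67:6560  68:10613  69:12297  70:6395  71:8719
  72:10967  73:4789  74:4427  75:6861  76:5952  77:9500  78:5789  79:2245
  80:8493  81:6846  82:13012  83:5763  84:5643  85:9087  86:5709  87:4541
  88:6241  89:10487  90:5306  91:4174  92:2189  93:12752  94:13225  95:11583
  96:10976  97:553  98:9321  99:1645  100:12454  101:3215  102:7172  103:1004
  104:355  105:9700  106:49  107:7875  108:6020  109:12852  110:10355  111:1139
  112:3110  113:3556  114:1363  115:12592
Giant step factor: 3949^(-116) ≡ 5687 (mod 13259).
Scan 7399·5687^i mod 13259 for i = 0, 1, …:
  i=0: 7399
Match at i=0, j=10: e = 0·116 + 10 = 10.

10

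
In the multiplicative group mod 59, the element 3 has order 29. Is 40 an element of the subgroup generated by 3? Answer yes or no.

no

40 ∈ ⟨3⟩ iff 40^29 ≡ 1 (mod 59), since |⟨3⟩| = 29.
40^29 mod 59 = 58.
Since 58 ≠ 1, 40 does not lie in the subgroup.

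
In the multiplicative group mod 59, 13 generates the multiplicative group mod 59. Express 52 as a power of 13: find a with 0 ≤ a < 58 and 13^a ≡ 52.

41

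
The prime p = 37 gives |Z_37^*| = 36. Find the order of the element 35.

The order of 35 must divide p − 1 = 36 = 2^2 · 3^2.
Divisors: 1, 2, 3, 4, 6, 9, 12, 18, 36.
Check each in increasing order: 35^1 ≡ 35;  35^2 ≡ 4;  35^3 ≡ 29;  35^4 ≡ 16;  35^6 ≡ 27;  35^9 ≡ 6;  35^12 ≡ 26;  35^18 ≡ 36;  35^36 ≡ 1.
Smallest exponent giving 1 is 36.

36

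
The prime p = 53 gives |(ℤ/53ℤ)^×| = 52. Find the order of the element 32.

52

The order of 32 must divide p − 1 = 52 = 2^2 · 13.
Divisors: 1, 2, 4, 13, 26, 52.
Check each in increasing order: 32^1 ≡ 32;  32^2 ≡ 17;  32^4 ≡ 24;  32^13 ≡ 30;  32^26 ≡ 52;  32^52 ≡ 1.
Smallest exponent giving 1 is 52.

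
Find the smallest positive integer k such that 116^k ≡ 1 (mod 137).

The order of 116 must divide p − 1 = 136 = 2^3 · 17.
Divisors: 1, 2, 4, 8, 17, 34, 68, 136.
Check each in increasing order: 116^1 ≡ 116;  116^2 ≡ 30;  116^4 ≡ 78;  116^8 ≡ 56;  116^17 ≡ 41;  116^34 ≡ 37;  116^68 ≡ 136;  116^136 ≡ 1.
Smallest exponent giving 1 is 136.

136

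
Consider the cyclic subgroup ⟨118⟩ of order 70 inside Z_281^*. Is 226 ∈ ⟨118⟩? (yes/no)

226 ∈ ⟨118⟩ iff 226^70 ≡ 1 (mod 281), since |⟨118⟩| = 70.
226^70 mod 281 = 53.
Since 53 ≠ 1, 226 does not lie in the subgroup.

no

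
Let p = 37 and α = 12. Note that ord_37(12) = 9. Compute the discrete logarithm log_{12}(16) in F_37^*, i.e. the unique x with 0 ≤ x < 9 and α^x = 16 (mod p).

Successive powers of 12 modulo 37:
  12^0=1  12^1=12  12^2=33  12^3=26  12^4=16
So 12^4 ≡ 16 (mod 37), giving x = 4.

4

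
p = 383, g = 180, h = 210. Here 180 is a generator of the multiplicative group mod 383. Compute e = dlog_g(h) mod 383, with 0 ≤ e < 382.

27

Baby-step giant-step with m = ceil(sqrt(382)) = 20.
Baby table (180^j mod 383 for j=0..19):
  0:1  1:180  2:228  3:59  4:279  5:47  6:34  7:375
  8:92  9:91  10:294  11:66  12:7  13:111  14:64  15:30
  16:38  17:329  18:238  19:327
Giant step factor: 180^(-20) ≡ 248 (mod 383).
Scan 210·248^i mod 383 for i = 0, 1, …:
  i=0: 210   i=1: 375
Match at i=1, j=7: e = 1·20 + 7 = 27.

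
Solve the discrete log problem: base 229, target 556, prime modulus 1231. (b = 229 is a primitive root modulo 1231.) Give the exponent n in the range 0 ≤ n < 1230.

340

Baby-step giant-step with m = ceil(sqrt(1230)) = 36.
Baby table (229^j mod 1231 for j=0..35):
  0:1  1:229  2:739  3:584  4:788  5:726  6:69  7:1029
  8:520  9:904  10:208  11:854  12:1068  13:834  14:181  15:826
  16:811  17:1069  18:1063  19:920  20:179  21:368  22:564  23:1132
  24:718  25:699  26:41  27:772  28:755  29:555  30:302  31:222
  32:367  33:335  34:393  35:134
Giant step factor: 229^(-36) ≡ 1148 (mod 1231).
Scan 556·1148^i mod 1231 for i = 0, 1, …:
  i=0: 556   i=1: 630   i=2: 643   i=3: 795
  i=4: 489   i=5: 36   i=6: 705   i=7: 573
  i=8: 450   i=9: 811
Match at i=9, j=16: n = 9·36 + 16 = 340.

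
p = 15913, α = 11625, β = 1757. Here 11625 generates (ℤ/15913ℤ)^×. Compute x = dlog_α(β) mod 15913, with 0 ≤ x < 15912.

11930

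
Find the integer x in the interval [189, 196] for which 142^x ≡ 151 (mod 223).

191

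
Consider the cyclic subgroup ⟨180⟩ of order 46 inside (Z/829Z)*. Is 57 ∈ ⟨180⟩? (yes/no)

no

57 ∈ ⟨180⟩ iff 57^46 ≡ 1 (mod 829), since |⟨180⟩| = 46.
57^46 mod 829 = 824.
Since 824 ≠ 1, 57 does not lie in the subgroup.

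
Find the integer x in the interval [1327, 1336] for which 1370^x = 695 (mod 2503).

Compute 1370^1327 mod 2503 = 538, then multiply by 1370 repeatedly:
  1370^1327=538  1370^1328=1178  1370^1329=1928  1370^1330=695
Found 695 at exponent 1330.

1330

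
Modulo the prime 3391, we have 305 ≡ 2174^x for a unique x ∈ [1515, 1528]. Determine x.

1520

Compute 2174^1515 mod 3391 = 2904, then multiply by 2174 repeatedly:
  2174^1515=2904  2174^1516=2645  2174^1517=2485  2174^1518=527  2174^1519=2931
  2174^1520=305
Found 305 at exponent 1520.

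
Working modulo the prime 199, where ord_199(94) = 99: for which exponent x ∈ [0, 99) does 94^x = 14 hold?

34

Baby-step giant-step with m = ceil(sqrt(99)) = 10.
Baby table (94^j mod 199 for j=0..9):
  0:1  1:94  2:80  3:157  4:32  5:23  6:172  7:49
  8:29  9:139
Giant step factor: 94^(-10) ≡ 79 (mod 199).
Scan 14·79^i mod 199 for i = 0, 1, …:
  i=0: 14   i=1: 111   i=2: 13   i=3: 32
Match at i=3, j=4: x = 3·10 + 4 = 34.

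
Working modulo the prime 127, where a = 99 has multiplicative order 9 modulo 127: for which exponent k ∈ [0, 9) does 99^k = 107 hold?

Successive powers of 99 modulo 127:
  99^0=1  99^1=99  99^2=22  99^3=19  99^4=103  99^5=37
  99^6=107
So 99^6 ≡ 107 (mod 127), giving k = 6.

6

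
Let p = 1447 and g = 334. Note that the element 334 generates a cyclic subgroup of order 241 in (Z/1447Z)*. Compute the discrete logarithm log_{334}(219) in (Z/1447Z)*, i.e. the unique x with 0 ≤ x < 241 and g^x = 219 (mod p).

Baby-step giant-step with m = ceil(sqrt(241)) = 16.
Baby table (334^j mod 1447 for j=0..15):
  0:1  1:334  2:137  3:901  4:1405  5:442  6:34  7:1227
  8:317  9:247  10:19  11:558  12:1156  13:1202  14:649  15:1163
Giant step factor: 334^(-16) ≡ 56 (mod 1447).
Scan 219·56^i mod 1447 for i = 0, 1, …:
  i=0: 219   i=1: 688   i=2: 906   i=3: 91
  i=4: 755   i=5: 317
Match at i=5, j=8: x = 5·16 + 8 = 88.

88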